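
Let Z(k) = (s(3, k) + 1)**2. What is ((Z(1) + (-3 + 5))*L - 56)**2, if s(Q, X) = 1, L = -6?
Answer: 8464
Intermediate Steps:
Z(k) = 4 (Z(k) = (1 + 1)**2 = 2**2 = 4)
((Z(1) + (-3 + 5))*L - 56)**2 = ((4 + (-3 + 5))*(-6) - 56)**2 = ((4 + 2)*(-6) - 56)**2 = (6*(-6) - 56)**2 = (-36 - 56)**2 = (-92)**2 = 8464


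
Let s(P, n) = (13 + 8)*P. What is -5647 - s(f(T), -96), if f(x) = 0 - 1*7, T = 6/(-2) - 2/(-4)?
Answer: -5500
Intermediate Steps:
T = -5/2 (T = 6*(-½) - 2*(-¼) = -3 + ½ = -5/2 ≈ -2.5000)
f(x) = -7 (f(x) = 0 - 7 = -7)
s(P, n) = 21*P
-5647 - s(f(T), -96) = -5647 - 21*(-7) = -5647 - 1*(-147) = -5647 + 147 = -5500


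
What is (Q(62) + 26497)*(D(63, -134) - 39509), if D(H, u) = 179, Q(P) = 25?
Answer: -1043110260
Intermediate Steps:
(Q(62) + 26497)*(D(63, -134) - 39509) = (25 + 26497)*(179 - 39509) = 26522*(-39330) = -1043110260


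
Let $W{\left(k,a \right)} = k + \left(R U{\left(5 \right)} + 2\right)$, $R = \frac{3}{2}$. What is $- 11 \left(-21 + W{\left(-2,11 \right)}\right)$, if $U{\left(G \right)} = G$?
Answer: $\frac{297}{2} \approx 148.5$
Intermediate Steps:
$R = \frac{3}{2}$ ($R = 3 \cdot \frac{1}{2} = \frac{3}{2} \approx 1.5$)
$W{\left(k,a \right)} = \frac{19}{2} + k$ ($W{\left(k,a \right)} = k + \left(\frac{3}{2} \cdot 5 + 2\right) = k + \left(\frac{15}{2} + 2\right) = k + \frac{19}{2} = \frac{19}{2} + k$)
$- 11 \left(-21 + W{\left(-2,11 \right)}\right) = - 11 \left(-21 + \left(\frac{19}{2} - 2\right)\right) = - 11 \left(-21 + \frac{15}{2}\right) = \left(-11\right) \left(- \frac{27}{2}\right) = \frac{297}{2}$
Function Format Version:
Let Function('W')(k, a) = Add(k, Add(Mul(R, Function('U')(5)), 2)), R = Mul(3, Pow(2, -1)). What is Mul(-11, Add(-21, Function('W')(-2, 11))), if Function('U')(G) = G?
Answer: Rational(297, 2) ≈ 148.50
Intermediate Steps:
R = Rational(3, 2) (R = Mul(3, Rational(1, 2)) = Rational(3, 2) ≈ 1.5000)
Function('W')(k, a) = Add(Rational(19, 2), k) (Function('W')(k, a) = Add(k, Add(Mul(Rational(3, 2), 5), 2)) = Add(k, Add(Rational(15, 2), 2)) = Add(k, Rational(19, 2)) = Add(Rational(19, 2), k))
Mul(-11, Add(-21, Function('W')(-2, 11))) = Mul(-11, Add(-21, Add(Rational(19, 2), -2))) = Mul(-11, Add(-21, Rational(15, 2))) = Mul(-11, Rational(-27, 2)) = Rational(297, 2)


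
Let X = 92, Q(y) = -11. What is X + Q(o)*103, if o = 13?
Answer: -1041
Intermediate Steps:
X + Q(o)*103 = 92 - 11*103 = 92 - 1133 = -1041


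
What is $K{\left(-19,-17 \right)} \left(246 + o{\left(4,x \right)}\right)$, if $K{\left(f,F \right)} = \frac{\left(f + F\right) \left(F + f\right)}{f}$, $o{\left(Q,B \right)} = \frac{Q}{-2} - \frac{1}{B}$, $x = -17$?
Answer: $- \frac{5377104}{323} \approx -16647.0$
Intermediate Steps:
$o{\left(Q,B \right)} = - \frac{1}{B} - \frac{Q}{2}$ ($o{\left(Q,B \right)} = Q \left(- \frac{1}{2}\right) - \frac{1}{B} = - \frac{Q}{2} - \frac{1}{B} = - \frac{1}{B} - \frac{Q}{2}$)
$K{\left(f,F \right)} = \frac{\left(F + f\right)^{2}}{f}$ ($K{\left(f,F \right)} = \frac{\left(F + f\right) \left(F + f\right)}{f} = \frac{\left(F + f\right)^{2}}{f}$)
$K{\left(-19,-17 \right)} \left(246 + o{\left(4,x \right)}\right) = \frac{\left(-17 - 19\right)^{2}}{-19} \left(246 - \frac{33}{17}\right) = - \frac{\left(-36\right)^{2}}{19} \left(246 - \frac{33}{17}\right) = \left(- \frac{1}{19}\right) 1296 \left(246 + \left(\frac{1}{17} - 2\right)\right) = - \frac{1296 \left(246 - \frac{33}{17}\right)}{19} = \left(- \frac{1296}{19}\right) \frac{4149}{17} = - \frac{5377104}{323}$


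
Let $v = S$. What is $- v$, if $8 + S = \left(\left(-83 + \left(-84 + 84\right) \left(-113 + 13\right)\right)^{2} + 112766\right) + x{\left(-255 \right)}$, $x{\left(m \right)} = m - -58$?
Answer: $-119450$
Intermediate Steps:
$x{\left(m \right)} = 58 + m$ ($x{\left(m \right)} = m + 58 = 58 + m$)
$S = 119450$ ($S = -8 + \left(\left(\left(-83 + \left(-84 + 84\right) \left(-113 + 13\right)\right)^{2} + 112766\right) + \left(58 - 255\right)\right) = -8 + \left(\left(\left(-83 + 0 \left(-100\right)\right)^{2} + 112766\right) - 197\right) = -8 + \left(\left(\left(-83 + 0\right)^{2} + 112766\right) - 197\right) = -8 + \left(\left(\left(-83\right)^{2} + 112766\right) - 197\right) = -8 + \left(\left(6889 + 112766\right) - 197\right) = -8 + \left(119655 - 197\right) = -8 + 119458 = 119450$)
$v = 119450$
$- v = \left(-1\right) 119450 = -119450$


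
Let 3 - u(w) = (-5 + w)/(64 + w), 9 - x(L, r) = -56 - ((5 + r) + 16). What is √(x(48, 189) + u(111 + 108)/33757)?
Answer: 2*√6274416816156490/9553231 ≈ 16.583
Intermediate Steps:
x(L, r) = 86 + r (x(L, r) = 9 - (-56 - ((5 + r) + 16)) = 9 - (-56 - (21 + r)) = 9 - (-56 + (-21 - r)) = 9 - (-77 - r) = 9 + (77 + r) = 86 + r)
u(w) = 3 - (-5 + w)/(64 + w)
√(x(48, 189) + u(111 + 108)/33757) = √((86 + 189) + ((197 + 2*(111 + 108))/(64 + (111 + 108)))/33757) = √(275 + ((197 + 2*219)/(64 + 219))*(1/33757)) = √(275 + ((197 + 438)/283)*(1/33757)) = √(275 + ((1/283)*635)*(1/33757)) = √(275 + (635/283)*(1/33757)) = √(275 + 635/9553231) = √(2627139160/9553231) = 2*√6274416816156490/9553231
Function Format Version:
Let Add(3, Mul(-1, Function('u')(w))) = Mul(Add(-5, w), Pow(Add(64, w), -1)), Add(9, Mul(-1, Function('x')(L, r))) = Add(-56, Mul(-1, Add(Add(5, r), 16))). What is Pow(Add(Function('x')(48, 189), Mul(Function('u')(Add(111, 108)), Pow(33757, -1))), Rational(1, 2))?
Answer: Mul(Rational(2, 9553231), Pow(6274416816156490, Rational(1, 2))) ≈ 16.583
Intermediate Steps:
Function('x')(L, r) = Add(86, r) (Function('x')(L, r) = Add(9, Mul(-1, Add(-56, Mul(-1, Add(Add(5, r), 16))))) = Add(9, Mul(-1, Add(-56, Mul(-1, Add(21, r))))) = Add(9, Mul(-1, Add(-56, Add(-21, Mul(-1, r))))) = Add(9, Mul(-1, Add(-77, Mul(-1, r)))) = Add(9, Add(77, r)) = Add(86, r))
Function('u')(w) = Add(3, Mul(-1, Pow(Add(64, w), -1), Add(-5, w))) (Function('u')(w) = Add(3, Mul(-1, Mul(Add(-5, w), Pow(Add(64, w), -1)))) = Add(3, Mul(-1, Mul(Pow(Add(64, w), -1), Add(-5, w)))) = Add(3, Mul(-1, Pow(Add(64, w), -1), Add(-5, w))))
Pow(Add(Function('x')(48, 189), Mul(Function('u')(Add(111, 108)), Pow(33757, -1))), Rational(1, 2)) = Pow(Add(Add(86, 189), Mul(Mul(Pow(Add(64, Add(111, 108)), -1), Add(197, Mul(2, Add(111, 108)))), Pow(33757, -1))), Rational(1, 2)) = Pow(Add(275, Mul(Mul(Pow(Add(64, 219), -1), Add(197, Mul(2, 219))), Rational(1, 33757))), Rational(1, 2)) = Pow(Add(275, Mul(Mul(Pow(283, -1), Add(197, 438)), Rational(1, 33757))), Rational(1, 2)) = Pow(Add(275, Mul(Mul(Rational(1, 283), 635), Rational(1, 33757))), Rational(1, 2)) = Pow(Add(275, Mul(Rational(635, 283), Rational(1, 33757))), Rational(1, 2)) = Pow(Add(275, Rational(635, 9553231)), Rational(1, 2)) = Pow(Rational(2627139160, 9553231), Rational(1, 2)) = Mul(Rational(2, 9553231), Pow(6274416816156490, Rational(1, 2)))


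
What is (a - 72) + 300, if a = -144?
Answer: 84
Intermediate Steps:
(a - 72) + 300 = (-144 - 72) + 300 = -216 + 300 = 84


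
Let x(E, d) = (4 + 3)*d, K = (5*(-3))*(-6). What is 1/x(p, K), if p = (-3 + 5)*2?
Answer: 1/630 ≈ 0.0015873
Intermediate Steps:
p = 4 (p = 2*2 = 4)
K = 90 (K = -15*(-6) = 90)
x(E, d) = 7*d
1/x(p, K) = 1/(7*90) = 1/630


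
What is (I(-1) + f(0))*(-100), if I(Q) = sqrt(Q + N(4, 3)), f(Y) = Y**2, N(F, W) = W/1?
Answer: -100*sqrt(2) ≈ -141.42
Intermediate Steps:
N(F, W) = W (N(F, W) = W*1 = W)
I(Q) = sqrt(3 + Q) (I(Q) = sqrt(Q + 3) = sqrt(3 + Q))
(I(-1) + f(0))*(-100) = (sqrt(3 - 1) + 0**2)*(-100) = (sqrt(2) + 0)*(-100) = sqrt(2)*(-100) = -100*sqrt(2)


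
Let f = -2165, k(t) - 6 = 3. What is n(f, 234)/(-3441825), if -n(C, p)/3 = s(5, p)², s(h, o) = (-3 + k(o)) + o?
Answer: 256/5099 ≈ 0.050206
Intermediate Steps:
k(t) = 9 (k(t) = 6 + 3 = 9)
s(h, o) = 6 + o (s(h, o) = (-3 + 9) + o = 6 + o)
n(C, p) = -3*(6 + p)²
n(f, 234)/(-3441825) = -3*(6 + 234)²/(-3441825) = -3*240²*(-1/3441825) = -3*57600*(-1/3441825) = -172800*(-1/3441825) = 256/5099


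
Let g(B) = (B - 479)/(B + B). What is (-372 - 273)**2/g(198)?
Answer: -164745900/281 ≈ -5.8628e+5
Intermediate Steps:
g(B) = (-479 + B)/(2*B) (g(B) = (-479 + B)/((2*B)) = (-479 + B)*(1/(2*B)) = (-479 + B)/(2*B))
(-372 - 273)**2/g(198) = (-372 - 273)**2/(((1/2)*(-479 + 198)/198)) = (-645)**2/(((1/2)*(1/198)*(-281))) = 416025/(-281/396) = 416025*(-396/281) = -164745900/281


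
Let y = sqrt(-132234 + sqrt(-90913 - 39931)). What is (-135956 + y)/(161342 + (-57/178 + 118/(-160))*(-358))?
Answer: -484003360/575725569 + 3560*sqrt(-132234 + 2*I*sqrt(32711))/575725569 ≈ -0.84068 + 0.0022486*I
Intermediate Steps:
y = sqrt(-132234 + 2*I*sqrt(32711)) (y = sqrt(-132234 + sqrt(-130844)) = sqrt(-132234 + 2*I*sqrt(32711)) ≈ 0.497 + 363.64*I)
(-135956 + y)/(161342 + (-57/178 + 118/(-160))*(-358)) = (-135956 + sqrt(-132234 + 2*I*sqrt(32711)))/(161342 + (-57/178 + 118/(-160))*(-358)) = (-135956 + sqrt(-132234 + 2*I*sqrt(32711)))/(161342 + (-57*1/178 + 118*(-1/160))*(-358)) = (-135956 + sqrt(-132234 + 2*I*sqrt(32711)))/(161342 + (-57/178 - 59/80)*(-358)) = (-135956 + sqrt(-132234 + 2*I*sqrt(32711)))/(161342 - 7531/7120*(-358)) = (-135956 + sqrt(-132234 + 2*I*sqrt(32711)))/(161342 + 1348049/3560) = (-135956 + sqrt(-132234 + 2*I*sqrt(32711)))/(575725569/3560) = (-135956 + sqrt(-132234 + 2*I*sqrt(32711)))*(3560/575725569) = -484003360/575725569 + 3560*sqrt(-132234 + 2*I*sqrt(32711))/575725569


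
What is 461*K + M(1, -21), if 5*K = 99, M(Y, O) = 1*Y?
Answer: 45644/5 ≈ 9128.8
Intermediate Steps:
M(Y, O) = Y
K = 99/5 (K = (⅕)*99 = 99/5 ≈ 19.800)
461*K + M(1, -21) = 461*(99/5) + 1 = 45639/5 + 1 = 45644/5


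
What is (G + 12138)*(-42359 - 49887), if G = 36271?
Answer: -4465536614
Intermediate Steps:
(G + 12138)*(-42359 - 49887) = (36271 + 12138)*(-42359 - 49887) = 48409*(-92246) = -4465536614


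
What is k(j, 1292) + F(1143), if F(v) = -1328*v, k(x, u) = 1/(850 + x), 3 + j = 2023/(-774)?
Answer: -992033747946/653555 ≈ -1.5179e+6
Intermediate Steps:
j = -4345/774 (j = -3 + 2023/(-774) = -3 + 2023*(-1/774) = -3 - 2023/774 = -4345/774 ≈ -5.6137)
k(j, 1292) + F(1143) = 1/(850 - 4345/774) - 1328*1143 = 1/(653555/774) - 1517904 = 774/653555 - 1517904 = -992033747946/653555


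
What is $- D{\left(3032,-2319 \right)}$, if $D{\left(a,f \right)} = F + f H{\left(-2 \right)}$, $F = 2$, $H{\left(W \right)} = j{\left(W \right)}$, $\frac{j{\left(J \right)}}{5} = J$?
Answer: $-23192$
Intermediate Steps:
$j{\left(J \right)} = 5 J$
$H{\left(W \right)} = 5 W$
$D{\left(a,f \right)} = 2 - 10 f$ ($D{\left(a,f \right)} = 2 + f 5 \left(-2\right) = 2 + f \left(-10\right) = 2 - 10 f$)
$- D{\left(3032,-2319 \right)} = - (2 - -23190) = - (2 + 23190) = \left(-1\right) 23192 = -23192$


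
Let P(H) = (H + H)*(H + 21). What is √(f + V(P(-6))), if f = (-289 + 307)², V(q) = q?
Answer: 12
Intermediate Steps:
P(H) = 2*H*(21 + H) (P(H) = (2*H)*(21 + H) = 2*H*(21 + H))
f = 324 (f = 18² = 324)
√(f + V(P(-6))) = √(324 + 2*(-6)*(21 - 6)) = √(324 + 2*(-6)*15) = √(324 - 180) = √144 = 12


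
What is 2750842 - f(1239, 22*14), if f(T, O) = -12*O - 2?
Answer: 2754540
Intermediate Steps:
f(T, O) = -2 - 12*O
2750842 - f(1239, 22*14) = 2750842 - (-2 - 264*14) = 2750842 - (-2 - 12*308) = 2750842 - (-2 - 3696) = 2750842 - 1*(-3698) = 2750842 + 3698 = 2754540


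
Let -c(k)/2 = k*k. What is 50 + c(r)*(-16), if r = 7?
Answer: 1618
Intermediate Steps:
c(k) = -2*k² (c(k) = -2*k*k = -2*k²)
50 + c(r)*(-16) = 50 - 2*7²*(-16) = 50 - 2*49*(-16) = 50 - 98*(-16) = 50 + 1568 = 1618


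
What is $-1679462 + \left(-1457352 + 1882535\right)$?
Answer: $-1254279$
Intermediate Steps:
$-1679462 + \left(-1457352 + 1882535\right) = -1679462 + 425183 = -1254279$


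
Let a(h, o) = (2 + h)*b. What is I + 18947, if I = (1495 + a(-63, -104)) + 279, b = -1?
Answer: 20782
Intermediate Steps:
a(h, o) = -2 - h (a(h, o) = (2 + h)*(-1) = -2 - h)
I = 1835 (I = (1495 + (-2 - 1*(-63))) + 279 = (1495 + (-2 + 63)) + 279 = (1495 + 61) + 279 = 1556 + 279 = 1835)
I + 18947 = 1835 + 18947 = 20782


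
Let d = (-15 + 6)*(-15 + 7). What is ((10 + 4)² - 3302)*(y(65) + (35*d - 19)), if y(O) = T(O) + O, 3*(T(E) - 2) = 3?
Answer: -7979314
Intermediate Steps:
T(E) = 3 (T(E) = 2 + (⅓)*3 = 2 + 1 = 3)
y(O) = 3 + O
d = 72 (d = -9*(-8) = 72)
((10 + 4)² - 3302)*(y(65) + (35*d - 19)) = ((10 + 4)² - 3302)*((3 + 65) + (35*72 - 19)) = (14² - 3302)*(68 + (2520 - 19)) = (196 - 3302)*(68 + 2501) = -3106*2569 = -7979314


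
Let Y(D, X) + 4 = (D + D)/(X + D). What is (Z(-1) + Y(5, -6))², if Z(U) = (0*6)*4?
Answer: 196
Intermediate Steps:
Y(D, X) = -4 + 2*D/(D + X) (Y(D, X) = -4 + (D + D)/(X + D) = -4 + (2*D)/(D + X) = -4 + 2*D/(D + X))
Z(U) = 0 (Z(U) = 0*4 = 0)
(Z(-1) + Y(5, -6))² = (0 + 2*(-1*5 - 2*(-6))/(5 - 6))² = (0 + 2*(-5 + 12)/(-1))² = (0 + 2*(-1)*7)² = (0 - 14)² = (-14)² = 196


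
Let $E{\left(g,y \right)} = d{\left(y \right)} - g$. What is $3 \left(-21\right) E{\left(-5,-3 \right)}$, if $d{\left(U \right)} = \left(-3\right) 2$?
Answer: $63$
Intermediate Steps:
$d{\left(U \right)} = -6$
$E{\left(g,y \right)} = -6 - g$
$3 \left(-21\right) E{\left(-5,-3 \right)} = 3 \left(-21\right) \left(-6 - -5\right) = - 63 \left(-6 + 5\right) = \left(-63\right) \left(-1\right) = 63$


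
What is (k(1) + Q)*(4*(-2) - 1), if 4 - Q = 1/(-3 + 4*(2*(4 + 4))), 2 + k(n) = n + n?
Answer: -2187/61 ≈ -35.852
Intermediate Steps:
k(n) = -2 + 2*n (k(n) = -2 + (n + n) = -2 + 2*n)
Q = 243/61 (Q = 4 - 1/(-3 + 4*(2*(4 + 4))) = 4 - 1/(-3 + 4*(2*8)) = 4 - 1/(-3 + 4*16) = 4 - 1/(-3 + 64) = 4 - 1/61 = 243/61 ≈ 3.9836)
(k(1) + Q)*(4*(-2) - 1) = ((-2 + 2*1) + 243/61)*(4*(-2) - 1) = ((-2 + 2) + 243/61)*(-8 - 1) = (0 + 243/61)*(-9) = (243/61)*(-9) = -2187/61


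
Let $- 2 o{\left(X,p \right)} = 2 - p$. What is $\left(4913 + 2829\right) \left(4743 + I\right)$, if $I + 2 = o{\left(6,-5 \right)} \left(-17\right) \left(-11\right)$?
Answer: $31637683$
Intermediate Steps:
$o{\left(X,p \right)} = -1 + \frac{p}{2}$ ($o{\left(X,p \right)} = - \frac{2 - p}{2} = -1 + \frac{p}{2}$)
$I = - \frac{1313}{2}$ ($I = -2 + \left(-1 + \frac{1}{2} \left(-5\right)\right) \left(-17\right) \left(-11\right) = -2 + \left(-1 - \frac{5}{2}\right) \left(-17\right) \left(-11\right) = -2 + \left(- \frac{7}{2}\right) \left(-17\right) \left(-11\right) = -2 + \frac{119}{2} \left(-11\right) = -2 - \frac{1309}{2} = - \frac{1313}{2} \approx -656.5$)
$\left(4913 + 2829\right) \left(4743 + I\right) = \left(4913 + 2829\right) \left(4743 - \frac{1313}{2}\right) = 7742 \cdot \frac{8173}{2} = 31637683$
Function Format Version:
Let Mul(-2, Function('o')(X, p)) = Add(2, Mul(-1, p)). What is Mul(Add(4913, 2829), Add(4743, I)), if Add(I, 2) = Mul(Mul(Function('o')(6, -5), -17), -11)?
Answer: 31637683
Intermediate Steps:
Function('o')(X, p) = Add(-1, Mul(Rational(1, 2), p)) (Function('o')(X, p) = Mul(Rational(-1, 2), Add(2, Mul(-1, p))) = Add(-1, Mul(Rational(1, 2), p)))
I = Rational(-1313, 2) (I = Add(-2, Mul(Mul(Add(-1, Mul(Rational(1, 2), -5)), -17), -11)) = Add(-2, Mul(Mul(Add(-1, Rational(-5, 2)), -17), -11)) = Add(-2, Mul(Mul(Rational(-7, 2), -17), -11)) = Add(-2, Mul(Rational(119, 2), -11)) = Add(-2, Rational(-1309, 2)) = Rational(-1313, 2) ≈ -656.50)
Mul(Add(4913, 2829), Add(4743, I)) = Mul(Add(4913, 2829), Add(4743, Rational(-1313, 2))) = Mul(7742, Rational(8173, 2)) = 31637683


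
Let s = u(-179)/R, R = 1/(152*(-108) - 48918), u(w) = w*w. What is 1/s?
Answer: -1/2093366694 ≈ -4.7770e-10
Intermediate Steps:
u(w) = w²
R = -1/65334 (R = 1/(-16416 - 48918) = 1/(-65334) = -1/65334 ≈ -1.5306e-5)
s = -2093366694 (s = (-179)²/(-1/65334) = 32041*(-65334) = -2093366694)
1/s = 1/(-2093366694) = -1/2093366694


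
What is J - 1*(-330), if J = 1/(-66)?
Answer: 21779/66 ≈ 329.98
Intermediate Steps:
J = -1/66 ≈ -0.015152
J - 1*(-330) = -1/66 - 1*(-330) = -1/66 + 330 = 21779/66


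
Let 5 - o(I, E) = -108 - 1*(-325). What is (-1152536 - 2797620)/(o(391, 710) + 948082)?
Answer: -282154/67705 ≈ -4.1674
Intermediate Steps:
o(I, E) = -212 (o(I, E) = 5 - (-108 - 1*(-325)) = 5 - (-108 + 325) = 5 - 1*217 = 5 - 217 = -212)
(-1152536 - 2797620)/(o(391, 710) + 948082) = (-1152536 - 2797620)/(-212 + 948082) = -3950156/947870 = -3950156*1/947870 = -282154/67705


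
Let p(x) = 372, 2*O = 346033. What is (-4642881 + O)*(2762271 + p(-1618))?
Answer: -24697279743747/2 ≈ -1.2349e+13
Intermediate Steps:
O = 346033/2 (O = (1/2)*346033 = 346033/2 ≈ 1.7302e+5)
(-4642881 + O)*(2762271 + p(-1618)) = (-4642881 + 346033/2)*(2762271 + 372) = -8939729/2*2762643 = -24697279743747/2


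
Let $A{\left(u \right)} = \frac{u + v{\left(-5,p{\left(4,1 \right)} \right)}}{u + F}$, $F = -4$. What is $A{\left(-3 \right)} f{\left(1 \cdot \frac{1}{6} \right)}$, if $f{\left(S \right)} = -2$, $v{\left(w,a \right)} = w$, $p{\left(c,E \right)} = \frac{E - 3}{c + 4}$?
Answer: $- \frac{16}{7} \approx -2.2857$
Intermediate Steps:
$p{\left(c,E \right)} = \frac{-3 + E}{4 + c}$
$A{\left(u \right)} = \frac{-5 + u}{-4 + u}$ ($A{\left(u \right)} = \frac{u - 5}{u - 4} = \frac{-5 + u}{-4 + u}$)
$A{\left(-3 \right)} f{\left(1 \cdot \frac{1}{6} \right)} = \frac{-5 - 3}{-4 - 3} \left(-2\right) = \frac{1}{-7} \left(-8\right) \left(-2\right) = \left(- \frac{1}{7}\right) \left(-8\right) \left(-2\right) = \frac{8}{7} \left(-2\right) = - \frac{16}{7}$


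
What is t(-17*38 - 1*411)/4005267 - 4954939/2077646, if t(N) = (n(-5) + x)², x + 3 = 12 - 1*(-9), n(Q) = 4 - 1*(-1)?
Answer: -19844754588979/8321526961482 ≈ -2.3848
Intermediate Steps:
n(Q) = 5 (n(Q) = 4 + 1 = 5)
x = 18 (x = -3 + (12 - 1*(-9)) = -3 + (12 + 9) = -3 + 21 = 18)
t(N) = 529 (t(N) = (5 + 18)² = 23² = 529)
t(-17*38 - 1*411)/4005267 - 4954939/2077646 = 529/4005267 - 4954939/2077646 = -19844754588979/8321526961482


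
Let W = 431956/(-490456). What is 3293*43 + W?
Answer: 17361911797/122614 ≈ 1.4160e+5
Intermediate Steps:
W = -107989/122614 (W = 431956*(-1/490456) = -107989/122614 ≈ -0.88072)
3293*43 + W = 3293*43 - 107989/122614 = 141599 - 107989/122614 = 17361911797/122614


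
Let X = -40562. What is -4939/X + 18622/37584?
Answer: 235243235/381120552 ≈ 0.61724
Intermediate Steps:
-4939/X + 18622/37584 = -4939/(-40562) + 18622/37584 = -4939*(-1/40562) + 18622*(1/37584) = 4939/40562 + 9311/18792 = 235243235/381120552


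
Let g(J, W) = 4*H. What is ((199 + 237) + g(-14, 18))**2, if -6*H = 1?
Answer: 1705636/9 ≈ 1.8952e+5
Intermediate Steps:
H = -1/6 (H = -1/6*1 = -1/6 ≈ -0.16667)
g(J, W) = -2/3 (g(J, W) = 4*(-1/6) = -2/3)
((199 + 237) + g(-14, 18))**2 = ((199 + 237) - 2/3)**2 = (436 - 2/3)**2 = (1306/3)**2 = 1705636/9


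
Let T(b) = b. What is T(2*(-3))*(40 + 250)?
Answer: -1740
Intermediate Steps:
T(2*(-3))*(40 + 250) = (2*(-3))*(40 + 250) = -6*290 = -1740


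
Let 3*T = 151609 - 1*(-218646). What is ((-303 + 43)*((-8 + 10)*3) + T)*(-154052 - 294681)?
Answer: -164045566475/3 ≈ -5.4682e+10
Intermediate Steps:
T = 370255/3 (T = (151609 - 1*(-218646))/3 = (151609 + 218646)/3 = (⅓)*370255 = 370255/3 ≈ 1.2342e+5)
((-303 + 43)*((-8 + 10)*3) + T)*(-154052 - 294681) = ((-303 + 43)*((-8 + 10)*3) + 370255/3)*(-154052 - 294681) = (-520*3 + 370255/3)*(-448733) = (-260*6 + 370255/3)*(-448733) = (-1560 + 370255/3)*(-448733) = (365575/3)*(-448733) = -164045566475/3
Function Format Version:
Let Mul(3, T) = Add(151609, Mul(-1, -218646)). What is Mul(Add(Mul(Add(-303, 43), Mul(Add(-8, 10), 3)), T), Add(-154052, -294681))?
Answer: Rational(-164045566475, 3) ≈ -5.4682e+10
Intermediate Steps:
T = Rational(370255, 3) (T = Mul(Rational(1, 3), Add(151609, Mul(-1, -218646))) = Mul(Rational(1, 3), Add(151609, 218646)) = Mul(Rational(1, 3), 370255) = Rational(370255, 3) ≈ 1.2342e+5)
Mul(Add(Mul(Add(-303, 43), Mul(Add(-8, 10), 3)), T), Add(-154052, -294681)) = Mul(Add(Mul(Add(-303, 43), Mul(Add(-8, 10), 3)), Rational(370255, 3)), Add(-154052, -294681)) = Mul(Add(Mul(-260, Mul(2, 3)), Rational(370255, 3)), -448733) = Mul(Add(Mul(-260, 6), Rational(370255, 3)), -448733) = Mul(Add(-1560, Rational(370255, 3)), -448733) = Mul(Rational(365575, 3), -448733) = Rational(-164045566475, 3)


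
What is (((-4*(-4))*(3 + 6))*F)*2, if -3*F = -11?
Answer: 1056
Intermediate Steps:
F = 11/3 (F = -⅓*(-11) = 11/3 ≈ 3.6667)
(((-4*(-4))*(3 + 6))*F)*2 = (((-4*(-4))*(3 + 6))*(11/3))*2 = ((16*9)*(11/3))*2 = (144*(11/3))*2 = 528*2 = 1056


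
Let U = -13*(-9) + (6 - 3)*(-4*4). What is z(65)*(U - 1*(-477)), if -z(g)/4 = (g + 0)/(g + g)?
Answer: -1092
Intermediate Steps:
z(g) = -2 (z(g) = -4*(g + 0)/(g + g) = -4*g/(2*g) = -4*g*1/(2*g) = -4*½ = -2)
U = 69 (U = 117 + 3*(-16) = 117 - 48 = 69)
z(65)*(U - 1*(-477)) = -2*(69 - 1*(-477)) = -2*(69 + 477) = -2*546 = -1092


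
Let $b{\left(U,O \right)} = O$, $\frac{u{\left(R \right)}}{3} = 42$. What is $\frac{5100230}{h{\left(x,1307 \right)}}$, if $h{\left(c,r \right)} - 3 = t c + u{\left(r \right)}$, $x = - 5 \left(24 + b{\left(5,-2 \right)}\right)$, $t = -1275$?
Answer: $\frac{5100230}{140379} \approx 36.332$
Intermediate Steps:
$u{\left(R \right)} = 126$ ($u{\left(R \right)} = 3 \cdot 42 = 126$)
$x = -110$ ($x = - 5 \left(24 - 2\right) = \left(-5\right) 22 = -110$)
$h{\left(c,r \right)} = 129 - 1275 c$ ($h{\left(c,r \right)} = 3 - \left(-126 + 1275 c\right) = 129 - 1275 c$)
$\frac{5100230}{h{\left(x,1307 \right)}} = \frac{5100230}{129 - -140250} = \frac{5100230}{129 + 140250} = \frac{5100230}{140379}$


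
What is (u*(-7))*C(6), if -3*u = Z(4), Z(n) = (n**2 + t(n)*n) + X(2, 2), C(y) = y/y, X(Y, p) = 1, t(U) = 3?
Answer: 203/3 ≈ 67.667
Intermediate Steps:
C(y) = 1
Z(n) = 1 + n**2 + 3*n (Z(n) = (n**2 + 3*n) + 1 = 1 + n**2 + 3*n)
u = -29/3 (u = -(1 + 4**2 + 3*4)/3 = -(1 + 16 + 12)/3 = -1/3*29 = -29/3 ≈ -9.6667)
(u*(-7))*C(6) = -29/3*(-7)*1 = (203/3)*1 = 203/3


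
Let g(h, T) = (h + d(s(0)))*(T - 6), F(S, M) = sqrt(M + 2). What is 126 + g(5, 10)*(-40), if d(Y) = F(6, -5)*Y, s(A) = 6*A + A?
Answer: -674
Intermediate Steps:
F(S, M) = sqrt(2 + M)
s(A) = 7*A
d(Y) = I*Y*sqrt(3) (d(Y) = sqrt(2 - 5)*Y = sqrt(-3)*Y = (I*sqrt(3))*Y = I*Y*sqrt(3))
g(h, T) = h*(-6 + T) (g(h, T) = (h + I*(7*0)*sqrt(3))*(T - 6) = (h + I*0*sqrt(3))*(-6 + T) = (h + 0)*(-6 + T) = h*(-6 + T))
126 + g(5, 10)*(-40) = 126 + (5*(-6 + 10))*(-40) = 126 + (5*4)*(-40) = 126 + 20*(-40) = 126 - 800 = -674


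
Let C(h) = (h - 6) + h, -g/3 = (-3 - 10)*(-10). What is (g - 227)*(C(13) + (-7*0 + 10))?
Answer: -18510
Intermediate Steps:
g = -390 (g = -3*(-3 - 10)*(-10) = -(-39)*(-10) = -3*130 = -390)
C(h) = -6 + 2*h (C(h) = (-6 + h) + h = -6 + 2*h)
(g - 227)*(C(13) + (-7*0 + 10)) = (-390 - 227)*((-6 + 2*13) + (-7*0 + 10)) = -617*((-6 + 26) + (0 + 10)) = -617*(20 + 10) = -617*30 = -18510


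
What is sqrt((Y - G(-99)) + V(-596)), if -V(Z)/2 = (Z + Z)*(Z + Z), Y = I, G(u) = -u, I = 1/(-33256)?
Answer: I*sqrt(785737838499882)/16628 ≈ 1685.8*I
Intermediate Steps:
I = -1/33256 ≈ -3.0070e-5
Y = -1/33256 ≈ -3.0070e-5
V(Z) = -8*Z**2 (V(Z) = -2*(Z + Z)*(Z + Z) = -2*2*Z*2*Z = -8*Z**2)
sqrt((Y - G(-99)) + V(-596)) = sqrt((-1/33256 - (-1)*(-99)) - 8*(-596)**2) = sqrt((-1/33256 - 1*99) - 8*355216) = sqrt((-1/33256 - 99) - 2841728) = sqrt(-3292345/33256 - 2841728) = sqrt(-94507798713/33256) = I*sqrt(785737838499882)/16628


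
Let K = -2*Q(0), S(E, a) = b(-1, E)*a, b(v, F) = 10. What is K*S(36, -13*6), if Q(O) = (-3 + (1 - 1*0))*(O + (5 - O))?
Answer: -15600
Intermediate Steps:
Q(O) = -10 (Q(O) = (-3 + (1 + 0))*5 = (-3 + 1)*5 = -2*5 = -10)
S(E, a) = 10*a
K = 20 (K = -2*(-10) = 20)
K*S(36, -13*6) = 20*(10*(-13*6)) = 20*(10*(-78)) = 20*(-780) = -15600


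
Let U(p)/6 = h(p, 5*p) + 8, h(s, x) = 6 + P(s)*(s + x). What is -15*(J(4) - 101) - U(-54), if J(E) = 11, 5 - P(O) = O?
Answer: 115962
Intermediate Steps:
P(O) = 5 - O
h(s, x) = 6 + (5 - s)*(s + x)
U(p) = 84 - 36*p*(-5 + p) (U(p) = 6*((6 - p*(-5 + p) - 5*p*(-5 + p)) + 8) = 6*((6 - 6*p*(-5 + p)) + 8) = 6*(14 - 6*p*(-5 + p)) = 84 - 36*p*(-5 + p))
-15*(J(4) - 101) - U(-54) = -15*(11 - 101) - (84 - 36*(-54)*(-5 - 54)) = -15*(-90) - (84 - 36*(-54)*(-59)) = 1350 - (84 - 114696) = 1350 - 1*(-114612) = 1350 + 114612 = 115962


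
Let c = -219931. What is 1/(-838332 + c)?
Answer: -1/1058263 ≈ -9.4494e-7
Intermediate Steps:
1/(-838332 + c) = 1/(-838332 - 219931) = 1/(-1058263) = -1/1058263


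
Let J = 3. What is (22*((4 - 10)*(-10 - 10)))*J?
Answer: 7920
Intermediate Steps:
(22*((4 - 10)*(-10 - 10)))*J = (22*((4 - 10)*(-10 - 10)))*3 = (22*(-6*(-20)))*3 = (22*120)*3 = 2640*3 = 7920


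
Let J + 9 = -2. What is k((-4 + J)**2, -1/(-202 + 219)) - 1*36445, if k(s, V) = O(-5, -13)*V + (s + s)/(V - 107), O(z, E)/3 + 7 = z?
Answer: -112767283/3094 ≈ -36447.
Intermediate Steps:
J = -11 (J = -9 - 2 = -11)
O(z, E) = -21 + 3*z
k(s, V) = -36*V + 2*s/(-107 + V) (k(s, V) = (-21 + 3*(-5))*V + (s + s)/(V - 107) = (-21 - 15)*V + (2*s)/(-107 + V) = -36*V + 2*s/(-107 + V))
k((-4 + J)**2, -1/(-202 + 219)) - 1*36445 = 2*((-4 - 11)**2 - 18/(-202 + 219)**2 + 1926*(-1/(-202 + 219)))/(-107 - 1/(-202 + 219)) - 1*36445 = 2*((-15)**2 - 18*(-1/17)**2 + 1926*(-1/17))/(-107 - 1/17) - 36445 = 2*(225 - 18*(-1*1/17)**2 + 1926*(-1*1/17))/(-107 - 1*1/17) - 36445 = 2*(225 - 18*(-1/17)**2 + 1926*(-1/17))/(-107 - 1/17) - 36445 = 2*(225 - 18*1/289 - 1926/17)/(-1820/17) - 36445 = 2*(-17/1820)*(225 - 18/289 - 1926/17) - 36445 = 2*(-17/1820)*(32265/289) - 36445 = -6453/3094 - 36445 = -112767283/3094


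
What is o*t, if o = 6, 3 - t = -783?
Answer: 4716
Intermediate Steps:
t = 786 (t = 3 - 1*(-783) = 3 + 783 = 786)
o*t = 6*786 = 4716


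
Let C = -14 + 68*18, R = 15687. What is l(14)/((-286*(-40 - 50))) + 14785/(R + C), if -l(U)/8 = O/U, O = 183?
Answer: 220966058/253708455 ≈ 0.87094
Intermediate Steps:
C = 1210 (C = -14 + 1224 = 1210)
l(U) = -1464/U
l(14)/((-286*(-40 - 50))) + 14785/(R + C) = (-1464/14)/((-286*(-40 - 50))) + 14785/(15687 + 1210) = (-1464*1/14)/((-286*(-90))) + 14785/16897 = -732/7/25740 + 14785*(1/16897) = -732/7*1/25740 + 14785/16897 = -61/15015 + 14785/16897 = 220966058/253708455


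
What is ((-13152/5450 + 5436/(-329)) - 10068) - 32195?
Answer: -37906812679/896525 ≈ -42282.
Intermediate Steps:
((-13152/5450 + 5436/(-329)) - 10068) - 32195 = ((-13152*1/5450 + 5436*(-1/329)) - 10068) - 32195 = ((-6576/2725 - 5436/329) - 10068) - 32195 = (-16976604/896525 - 10068) - 32195 = -9043190304/896525 - 32195 = -37906812679/896525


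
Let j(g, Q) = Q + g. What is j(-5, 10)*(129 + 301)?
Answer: 2150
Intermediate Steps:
j(-5, 10)*(129 + 301) = (10 - 5)*(129 + 301) = 5*430 = 2150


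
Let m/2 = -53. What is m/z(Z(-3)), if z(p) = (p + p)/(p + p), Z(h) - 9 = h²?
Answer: -106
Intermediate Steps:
Z(h) = 9 + h²
m = -106 (m = 2*(-53) = -106)
z(p) = 1 (z(p) = (2*p)/((2*p)) = (2*p)*(1/(2*p)) = 1)
m/z(Z(-3)) = -106/1 = 1*(-106) = -106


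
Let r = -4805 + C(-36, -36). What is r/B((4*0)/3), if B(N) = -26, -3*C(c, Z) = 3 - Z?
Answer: 2409/13 ≈ 185.31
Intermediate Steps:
C(c, Z) = -1 + Z/3 (C(c, Z) = -(3 - Z)/3 = -1 + Z/3)
r = -4818 (r = -4805 + (-1 + (⅓)*(-36)) = -4805 + (-1 - 12) = -4805 - 13 = -4818)
r/B((4*0)/3) = -4818/(-26) = -4818*(-1/26) = 2409/13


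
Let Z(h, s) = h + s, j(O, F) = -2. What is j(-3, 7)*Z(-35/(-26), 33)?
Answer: -893/13 ≈ -68.692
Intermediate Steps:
j(-3, 7)*Z(-35/(-26), 33) = -2*(-35/(-26) + 33) = -2*(-35*(-1/26) + 33) = -2*(35/26 + 33) = -2*893/26 = -893/13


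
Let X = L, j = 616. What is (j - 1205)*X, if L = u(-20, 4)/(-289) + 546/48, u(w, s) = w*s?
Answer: -15867071/2312 ≈ -6862.9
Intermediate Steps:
u(w, s) = s*w
L = 26939/2312 (L = (4*(-20))/(-289) + 546/48 = -80*(-1/289) + 546*(1/48) = 80/289 + 91/8 = 26939/2312 ≈ 11.652)
X = 26939/2312 ≈ 11.652
(j - 1205)*X = (616 - 1205)*(26939/2312) = -589*26939/2312 = -15867071/2312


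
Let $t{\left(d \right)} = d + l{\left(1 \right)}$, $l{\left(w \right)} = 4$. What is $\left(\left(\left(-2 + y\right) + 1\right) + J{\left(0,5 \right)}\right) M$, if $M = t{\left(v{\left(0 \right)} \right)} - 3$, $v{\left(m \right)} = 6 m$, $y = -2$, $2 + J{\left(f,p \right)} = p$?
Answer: $0$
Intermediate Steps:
$J{\left(f,p \right)} = -2 + p$
$t{\left(d \right)} = 4 + d$ ($t{\left(d \right)} = d + 4 = 4 + d$)
$M = 1$ ($M = \left(4 + 6 \cdot 0\right) - 3 = \left(4 + 0\right) - 3 = 4 - 3 = 1$)
$\left(\left(\left(-2 + y\right) + 1\right) + J{\left(0,5 \right)}\right) M = \left(\left(\left(-2 - 2\right) + 1\right) + \left(-2 + 5\right)\right) 1 = \left(\left(-4 + 1\right) + 3\right) 1 = \left(-3 + 3\right) 1 = 0 \cdot 1 = 0$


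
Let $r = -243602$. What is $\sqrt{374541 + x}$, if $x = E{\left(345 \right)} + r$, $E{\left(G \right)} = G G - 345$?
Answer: $\sqrt{249619} \approx 499.62$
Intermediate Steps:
$E{\left(G \right)} = -345 + G^{2}$ ($E{\left(G \right)} = G^{2} - 345 = -345 + G^{2}$)
$x = -124922$ ($x = \left(-345 + 345^{2}\right) - 243602 = \left(-345 + 119025\right) - 243602 = 118680 - 243602 = -124922$)
$\sqrt{374541 + x} = \sqrt{374541 - 124922} = \sqrt{249619}$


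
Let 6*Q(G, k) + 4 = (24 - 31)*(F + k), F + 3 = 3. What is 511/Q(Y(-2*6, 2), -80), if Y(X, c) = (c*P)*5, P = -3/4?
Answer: 1533/278 ≈ 5.5144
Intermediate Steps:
F = 0 (F = -3 + 3 = 0)
P = -¾ (P = -3*¼ = -¾ ≈ -0.75000)
Y(X, c) = -15*c/4 (Y(X, c) = (c*(-¾))*5 = -3*c/4*5 = -15*c/4)
Q(G, k) = -⅔ - 7*k/6 (Q(G, k) = -⅔ + ((24 - 31)*(0 + k))/6 = -⅔ + (-7*k)/6 = -⅔ - 7*k/6)
511/Q(Y(-2*6, 2), -80) = 511/(-⅔ - 7/6*(-80)) = 511/(-⅔ + 280/3) = 511/(278/3) = 511*(3/278) = 1533/278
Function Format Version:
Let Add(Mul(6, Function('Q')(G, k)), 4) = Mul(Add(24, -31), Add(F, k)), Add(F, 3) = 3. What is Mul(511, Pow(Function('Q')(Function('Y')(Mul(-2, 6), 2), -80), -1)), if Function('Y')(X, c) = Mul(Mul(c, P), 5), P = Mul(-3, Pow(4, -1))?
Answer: Rational(1533, 278) ≈ 5.5144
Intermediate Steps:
F = 0 (F = Add(-3, 3) = 0)
P = Rational(-3, 4) (P = Mul(-3, Rational(1, 4)) = Rational(-3, 4) ≈ -0.75000)
Function('Y')(X, c) = Mul(Rational(-15, 4), c) (Function('Y')(X, c) = Mul(Mul(c, Rational(-3, 4)), 5) = Mul(Mul(Rational(-3, 4), c), 5) = Mul(Rational(-15, 4), c))
Function('Q')(G, k) = Add(Rational(-2, 3), Mul(Rational(-7, 6), k)) (Function('Q')(G, k) = Add(Rational(-2, 3), Mul(Rational(1, 6), Mul(Add(24, -31), Add(0, k)))) = Add(Rational(-2, 3), Mul(Rational(1, 6), Mul(-7, k))) = Add(Rational(-2, 3), Mul(Rational(-7, 6), k)))
Mul(511, Pow(Function('Q')(Function('Y')(Mul(-2, 6), 2), -80), -1)) = Mul(511, Pow(Add(Rational(-2, 3), Mul(Rational(-7, 6), -80)), -1)) = Mul(511, Pow(Add(Rational(-2, 3), Rational(280, 3)), -1)) = Mul(511, Pow(Rational(278, 3), -1)) = Mul(511, Rational(3, 278)) = Rational(1533, 278)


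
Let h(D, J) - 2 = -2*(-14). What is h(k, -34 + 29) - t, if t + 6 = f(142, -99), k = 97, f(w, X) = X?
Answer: 135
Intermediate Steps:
t = -105 (t = -6 - 99 = -105)
h(D, J) = 30 (h(D, J) = 2 - 2*(-14) = 2 + 28 = 30)
h(k, -34 + 29) - t = 30 - 1*(-105) = 30 + 105 = 135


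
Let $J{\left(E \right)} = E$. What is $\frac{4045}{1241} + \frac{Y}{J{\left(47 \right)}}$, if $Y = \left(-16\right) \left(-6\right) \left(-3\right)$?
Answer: $- \frac{167293}{58327} \approx -2.8682$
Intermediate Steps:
$Y = -288$ ($Y = 96 \left(-3\right) = -288$)
$\frac{4045}{1241} + \frac{Y}{J{\left(47 \right)}} = \frac{4045}{1241} - \frac{288}{47} = - \frac{167293}{58327}$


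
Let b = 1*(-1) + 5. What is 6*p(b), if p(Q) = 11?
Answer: 66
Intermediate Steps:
b = 4 (b = -1 + 5 = 4)
6*p(b) = 6*11 = 66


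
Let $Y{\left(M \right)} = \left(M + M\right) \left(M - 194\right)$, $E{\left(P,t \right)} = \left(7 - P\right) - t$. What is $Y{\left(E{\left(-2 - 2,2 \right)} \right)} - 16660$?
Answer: $-19990$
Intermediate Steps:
$E{\left(P,t \right)} = 7 - P - t$
$Y{\left(M \right)} = 2 M \left(-194 + M\right)$
$Y{\left(E{\left(-2 - 2,2 \right)} \right)} - 16660 = 2 \left(7 - \left(-2 - 2\right) - 2\right) \left(-194 - \left(-7 - 2\right)\right) - 16660 = 2 \left(7 - \left(-2 - 2\right) - 2\right) \left(-194 - -9\right) - 16660 = 2 \left(7 - -4 - 2\right) \left(-194 - -9\right) - 16660 = 2 \left(7 + 4 - 2\right) \left(-194 + \left(7 + 4 - 2\right)\right) - 16660 = 2 \cdot 9 \left(-194 + 9\right) - 16660 = 2 \cdot 9 \left(-185\right) - 16660 = -3330 - 16660 = -19990$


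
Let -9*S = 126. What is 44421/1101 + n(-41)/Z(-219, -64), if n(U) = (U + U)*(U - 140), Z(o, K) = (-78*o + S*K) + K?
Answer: 135349806/3287219 ≈ 41.175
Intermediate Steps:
S = -14 (S = -1/9*126 = -14)
Z(o, K) = -78*o - 13*K (Z(o, K) = (-78*o - 14*K) + K = -78*o - 13*K)
n(U) = 2*U*(-140 + U) (n(U) = (2*U)*(-140 + U) = 2*U*(-140 + U))
44421/1101 + n(-41)/Z(-219, -64) = 44421/1101 + (2*(-41)*(-140 - 41))/(-78*(-219) - 13*(-64)) = 44421*(1/1101) + (2*(-41)*(-181))/(17082 + 832) = 14807/367 + 14842/17914 = 14807/367 + 14842*(1/17914) = 14807/367 + 7421/8957 = 135349806/3287219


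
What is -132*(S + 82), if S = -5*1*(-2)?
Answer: -12144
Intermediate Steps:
S = 10 (S = -5*(-2) = 10)
-132*(S + 82) = -132*(10 + 82) = -132*92 = -12144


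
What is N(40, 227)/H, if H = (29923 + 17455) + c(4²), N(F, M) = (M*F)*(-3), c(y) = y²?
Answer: -4540/7939 ≈ -0.57186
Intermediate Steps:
N(F, M) = -3*F*M (N(F, M) = (F*M)*(-3) = -3*F*M)
H = 47634 (H = (29923 + 17455) + (4²)² = 47378 + 16² = 47378 + 256 = 47634)
N(40, 227)/H = -3*40*227/47634 = -27240*1/47634 = -4540/7939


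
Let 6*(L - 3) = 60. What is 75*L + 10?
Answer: 985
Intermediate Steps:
L = 13 (L = 3 + (⅙)*60 = 3 + 10 = 13)
75*L + 10 = 75*13 + 10 = 975 + 10 = 985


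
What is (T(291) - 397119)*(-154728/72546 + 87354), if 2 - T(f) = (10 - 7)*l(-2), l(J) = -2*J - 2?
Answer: -419429965207398/12091 ≈ -3.4689e+10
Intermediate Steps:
l(J) = -2 - 2*J
T(f) = -4 (T(f) = 2 - (10 - 7)*(-2 - 2*(-2)) = 2 - 3*(-2 + 4) = 2 - 3*2 = 2 - 1*6 = 2 - 6 = -4)
(T(291) - 397119)*(-154728/72546 + 87354) = (-4 - 397119)*(-154728/72546 + 87354) = -397123*(-154728*1/72546 + 87354) = -397123*(-25788/12091 + 87354) = -397123*1056171426/12091 = -419429965207398/12091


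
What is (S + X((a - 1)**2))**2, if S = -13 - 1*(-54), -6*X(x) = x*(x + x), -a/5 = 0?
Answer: 14884/9 ≈ 1653.8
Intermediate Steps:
a = 0 (a = -5*0 = 0)
X(x) = -x**2/3 (X(x) = -x*(x + x)/6 = -x*2*x/6 = -x**2/3)
S = 41 (S = -13 + 54 = 41)
(S + X((a - 1)**2))**2 = (41 - (0 - 1)**4/3)**2 = (41 - ((-1)**2)**2/3)**2 = (41 - 1/3*1**2)**2 = (41 - 1/3*1)**2 = (41 - 1/3)**2 = (122/3)**2 = 14884/9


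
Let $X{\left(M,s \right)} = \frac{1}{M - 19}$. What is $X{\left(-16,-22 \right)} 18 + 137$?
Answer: $\frac{4777}{35} \approx 136.49$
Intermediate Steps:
$X{\left(M,s \right)} = \frac{1}{-19 + M}$
$X{\left(-16,-22 \right)} 18 + 137 = \frac{1}{-19 - 16} \cdot 18 + 137 = \frac{1}{-35} \cdot 18 + 137 = \left(- \frac{1}{35}\right) 18 + 137 = - \frac{18}{35} + 137 = \frac{4777}{35}$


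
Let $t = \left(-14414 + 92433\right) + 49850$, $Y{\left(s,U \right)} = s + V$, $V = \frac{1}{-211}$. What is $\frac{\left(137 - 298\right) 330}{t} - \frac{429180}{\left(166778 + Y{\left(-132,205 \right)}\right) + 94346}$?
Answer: $- \frac{230242269350}{111772344893} \approx -2.0599$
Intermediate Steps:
$V = - \frac{1}{211} \approx -0.0047393$
$Y{\left(s,U \right)} = - \frac{1}{211} + s$ ($Y{\left(s,U \right)} = s - \frac{1}{211} = - \frac{1}{211} + s$)
$t = 127869$ ($t = 78019 + 49850 = 127869$)
$\frac{\left(137 - 298\right) 330}{t} - \frac{429180}{\left(166778 + Y{\left(-132,205 \right)}\right) + 94346} = \frac{\left(137 - 298\right) 330}{127869} - \frac{429180}{\left(166778 - \frac{27853}{211}\right) + 94346} = \left(-161\right) 330 \cdot \frac{1}{127869} - \frac{429180}{\left(166778 - \frac{27853}{211}\right) + 94346} = \left(-53130\right) \frac{1}{127869} - \frac{429180}{\frac{35162305}{211} + 94346} = - \frac{2530}{6089} - \frac{429180}{\frac{55069311}{211}} = - \frac{2530}{6089} - \frac{30185660}{18356437} = - \frac{230242269350}{111772344893}$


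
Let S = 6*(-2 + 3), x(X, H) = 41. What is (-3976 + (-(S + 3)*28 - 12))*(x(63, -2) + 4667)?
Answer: -19961920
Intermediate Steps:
S = 6 (S = 6*1 = 6)
(-3976 + (-(S + 3)*28 - 12))*(x(63, -2) + 4667) = (-3976 + (-(6 + 3)*28 - 12))*(41 + 4667) = (-3976 + (-1*9*28 - 12))*4708 = (-3976 + (-9*28 - 12))*4708 = (-3976 + (-252 - 12))*4708 = (-3976 - 264)*4708 = -4240*4708 = -19961920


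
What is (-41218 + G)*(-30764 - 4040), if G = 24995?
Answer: 564625292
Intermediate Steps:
(-41218 + G)*(-30764 - 4040) = (-41218 + 24995)*(-30764 - 4040) = -16223*(-34804) = 564625292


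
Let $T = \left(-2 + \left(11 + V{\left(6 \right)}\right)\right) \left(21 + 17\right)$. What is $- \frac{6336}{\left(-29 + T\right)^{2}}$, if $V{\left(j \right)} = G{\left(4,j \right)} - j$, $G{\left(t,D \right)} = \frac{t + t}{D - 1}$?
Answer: $- \frac{17600}{59049} \approx -0.29806$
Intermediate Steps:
$G{\left(t,D \right)} = \frac{2 t}{-1 + D}$
$V{\left(j \right)} = - j + \frac{8}{-1 + j}$ ($V{\left(j \right)} = 2 \cdot 4 \frac{1}{-1 + j} - j = \frac{8}{-1 + j} - j = - j + \frac{8}{-1 + j}$)
$T = \frac{874}{5}$ ($T = \left(-2 + \left(11 + \frac{8 - 6 \left(-1 + 6\right)}{-1 + 6}\right)\right) \left(21 + 17\right) = \left(-2 + \left(11 + \frac{8 - 6 \cdot 5}{5}\right)\right) 38 = \left(-2 + \left(11 + \frac{8 - 30}{5}\right)\right) 38 = \left(-2 + \left(11 + \frac{1}{5} \left(-22\right)\right)\right) 38 = \left(-2 + \left(11 - \frac{22}{5}\right)\right) 38 = \left(-2 + \frac{33}{5}\right) 38 = \frac{23}{5} \cdot 38 = \frac{874}{5} \approx 174.8$)
$- \frac{6336}{\left(-29 + T\right)^{2}} = - \frac{6336}{\left(-29 + \frac{874}{5}\right)^{2}} = - \frac{6336}{\left(\frac{729}{5}\right)^{2}} = - \frac{6336}{\frac{531441}{25}} = \left(-6336\right) \frac{25}{531441} = - \frac{17600}{59049}$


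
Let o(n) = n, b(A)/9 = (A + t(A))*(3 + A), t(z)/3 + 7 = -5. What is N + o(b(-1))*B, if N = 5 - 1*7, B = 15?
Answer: -9992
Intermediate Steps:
t(z) = -36 (t(z) = -21 + 3*(-5) = -21 - 15 = -36)
b(A) = 9*(-36 + A)*(3 + A) (b(A) = 9*((A - 36)*(3 + A)) = 9*((-36 + A)*(3 + A)) = 9*(-36 + A)*(3 + A))
N = -2 (N = 5 - 7 = -2)
N + o(b(-1))*B = -2 + (-972 - 297*(-1) + 9*(-1)²)*15 = -2 + (-972 + 297 + 9*1)*15 = -2 + (-972 + 297 + 9)*15 = -2 - 666*15 = -2 - 9990 = -9992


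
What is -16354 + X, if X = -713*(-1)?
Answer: -15641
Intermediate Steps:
X = 713
-16354 + X = -16354 + 713 = -15641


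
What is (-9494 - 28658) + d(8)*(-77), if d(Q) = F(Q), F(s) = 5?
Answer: -38537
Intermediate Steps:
d(Q) = 5
(-9494 - 28658) + d(8)*(-77) = (-9494 - 28658) + 5*(-77) = -38152 - 385 = -38537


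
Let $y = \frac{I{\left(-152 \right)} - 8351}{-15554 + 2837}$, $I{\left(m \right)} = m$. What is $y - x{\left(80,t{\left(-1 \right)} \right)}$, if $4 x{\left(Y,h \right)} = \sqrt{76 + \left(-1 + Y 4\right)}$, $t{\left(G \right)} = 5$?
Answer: $\frac{8503}{12717} - \frac{\sqrt{395}}{4} \approx -4.3$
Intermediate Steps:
$x{\left(Y,h \right)} = \frac{\sqrt{75 + 4 Y}}{4}$ ($x{\left(Y,h \right)} = \frac{\sqrt{76 + \left(-1 + Y 4\right)}}{4} = \frac{\sqrt{76 + \left(-1 + 4 Y\right)}}{4} = \frac{\sqrt{75 + 4 Y}}{4}$)
$y = \frac{8503}{12717}$ ($y = \frac{-152 - 8351}{-15554 + 2837} = - \frac{8503}{-12717} = \left(-8503\right) \left(- \frac{1}{12717}\right) = \frac{8503}{12717} \approx 0.66863$)
$y - x{\left(80,t{\left(-1 \right)} \right)} = \frac{8503}{12717} - \frac{\sqrt{75 + 4 \cdot 80}}{4} = \frac{8503}{12717} - \frac{\sqrt{75 + 320}}{4} = \frac{8503}{12717} - \frac{\sqrt{395}}{4}$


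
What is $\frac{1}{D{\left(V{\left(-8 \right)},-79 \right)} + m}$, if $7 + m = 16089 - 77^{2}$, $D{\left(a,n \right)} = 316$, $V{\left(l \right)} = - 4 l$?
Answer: $\frac{1}{10469} \approx 9.552 \cdot 10^{-5}$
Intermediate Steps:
$m = 10153$ ($m = -7 + \left(16089 - 77^{2}\right) = -7 + \left(16089 - 5929\right) = -7 + 10160 = 10153$)
$\frac{1}{D{\left(V{\left(-8 \right)},-79 \right)} + m} = \frac{1}{316 + 10153} = \frac{1}{10469}$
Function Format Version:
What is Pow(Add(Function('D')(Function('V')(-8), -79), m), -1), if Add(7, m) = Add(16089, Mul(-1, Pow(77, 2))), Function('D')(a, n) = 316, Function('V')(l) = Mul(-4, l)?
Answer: Rational(1, 10469) ≈ 9.5520e-5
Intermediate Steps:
m = 10153 (m = Add(-7, Add(16089, Mul(-1, Pow(77, 2)))) = Add(-7, Add(16089, Mul(-1, 5929))) = Add(-7, Add(16089, -5929)) = Add(-7, 10160) = 10153)
Pow(Add(Function('D')(Function('V')(-8), -79), m), -1) = Pow(Add(316, 10153), -1) = Pow(10469, -1) = Rational(1, 10469)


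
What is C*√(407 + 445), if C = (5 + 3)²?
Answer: 128*√213 ≈ 1868.1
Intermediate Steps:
C = 64 (C = 8² = 64)
C*√(407 + 445) = 64*√(407 + 445) = 64*√852 = 64*(2*√213) = 128*√213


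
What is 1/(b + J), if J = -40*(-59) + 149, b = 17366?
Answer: 1/19875 ≈ 5.0314e-5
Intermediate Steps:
J = 2509 (J = 2360 + 149 = 2509)
1/(b + J) = 1/(17366 + 2509) = 1/19875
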